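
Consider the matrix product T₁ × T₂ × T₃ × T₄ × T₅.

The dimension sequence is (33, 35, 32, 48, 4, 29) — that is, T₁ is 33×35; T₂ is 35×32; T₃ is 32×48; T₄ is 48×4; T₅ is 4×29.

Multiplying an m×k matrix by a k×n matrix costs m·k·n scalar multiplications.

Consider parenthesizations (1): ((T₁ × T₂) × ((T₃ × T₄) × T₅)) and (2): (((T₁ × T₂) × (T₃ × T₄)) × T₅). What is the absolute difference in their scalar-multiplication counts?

26284

Order (1) = ((T₁ × T₂) × ((T₃ × T₄) × T₅)): (T₁ × T₂): 33×35 by 35×32 → 33×32, cost 33·35·32 = 36960; (T₃ × T₄): 32×48 by 48×4 → 32×4, cost 32·48·4 = 6144; ((T₃ × T₄) × T₅): 32×4 by 4×29 → 32×29, cost 32·4·29 = 3712; cumulative 9856; ((T₁ × T₂) × ((T₃ × T₄) × T₅)): 33×32 by 32×29 → 33×29, cost 33·32·29 = 30624; cumulative 77440. Total 77440.
Order (2) = (((T₁ × T₂) × (T₃ × T₄)) × T₅): (T₁ × T₂): 33×35 by 35×32 → 33×32, cost 33·35·32 = 36960; (T₃ × T₄): 32×48 by 48×4 → 32×4, cost 32·48·4 = 6144; ((T₁ × T₂) × (T₃ × T₄)): 33×32 by 32×4 → 33×4, cost 33·32·4 = 4224; cumulative 47328; (((T₁ × T₂) × (T₃ × T₄)) × T₅): 33×4 by 4×29 → 33×29, cost 33·4·29 = 3828; cumulative 51156. Total 51156.
Difference: |77440 − 51156| = 26284.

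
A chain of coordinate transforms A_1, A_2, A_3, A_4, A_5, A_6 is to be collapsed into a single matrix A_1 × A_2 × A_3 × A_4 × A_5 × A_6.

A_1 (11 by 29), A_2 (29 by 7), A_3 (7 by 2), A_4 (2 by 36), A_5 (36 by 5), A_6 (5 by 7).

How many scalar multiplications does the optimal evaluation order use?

1628

Adjacent pairs: A_1A_2 = 11·29·7 = 2233; A_2A_3 = 29·7·2 = 406; A_3A_4 = 7·2·36 = 504; A_4A_5 = 2·36·5 = 360; A_5A_6 = 36·5·7 = 1260.
Length 3: A_1..A_3: k=1: 0+406+11·29·2=1044; k=2: 2233+0+11·7·2=2387 → min 1044 | A_2..A_4: k=2: 0+504+29·7·36=7812; k=3: 406+0+29·2·36=2494 → min 2494 | A_3..A_5: k=3: 0+360+7·2·5=430; k=4: 504+0+7·36·5=1764 → min 430 | A_4..A_6: k=4: 0+1260+2·36·7=1764; k=5: 360+0+2·5·7=430 → min 430.
Length 4: A_1..A_4: k=1: 0+2494+11·29·36=13978; k=2: 2233+504+11·7·36=5509; k=3: 1044+0+11·2·36=1836 → min 1836 | A_2..A_5: k=2: 0+430+29·7·5=1445; k=3: 406+360+29·2·5=1056; k=4: 2494+0+29·36·5=7714 → min 1056 | A_3..A_6: k=3: 0+430+7·2·7=528; k=4: 504+1260+7·36·7=3528; k=5: 430+0+7·5·7=675 → min 528.
Length 5: A_1..A_5: k=1: 0+1056+11·29·5=2651; k=2: 2233+430+11·7·5=3048; k=3: 1044+360+11·2·5=1514; k=4: 1836+0+11·36·5=3816 → min 1514 | A_2..A_6: k=2: 0+528+29·7·7=1949; k=3: 406+430+29·2·7=1242; k=4: 2494+1260+29·36·7=11062; k=5: 1056+0+29·5·7=2071 → min 1242.
Length 6: A_1..A_6: k=1: 0+1242+11·29·7=3475; k=2: 2233+528+11·7·7=3300; k=3: 1044+430+11·2·7=1628; k=4: 1836+1260+11·36·7=5868; k=5: 1514+0+11·5·7=1899 → min 1628.
Optimal order: ((A_1 × (A_2 × A_3)) × ((A_4 × A_5) × A_6)) with cost 1628.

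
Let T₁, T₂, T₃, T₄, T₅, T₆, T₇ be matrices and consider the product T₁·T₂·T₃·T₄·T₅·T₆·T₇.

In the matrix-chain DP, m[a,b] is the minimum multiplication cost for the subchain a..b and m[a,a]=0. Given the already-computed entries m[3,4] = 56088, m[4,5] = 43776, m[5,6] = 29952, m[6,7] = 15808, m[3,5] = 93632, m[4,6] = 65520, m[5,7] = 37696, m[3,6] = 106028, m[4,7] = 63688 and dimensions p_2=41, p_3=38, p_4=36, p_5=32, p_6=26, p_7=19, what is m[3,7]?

93290

m[3,7] = min over k∈[3,6] of m[3,k]+m[k+1,7]+p_{2}·p_k·p_{7}.
k=3: 0 + 63688 + 41·38·19 = 93290; k=4: 56088 + 37696 + 41·36·19 = 121828; k=5: 93632 + 15808 + 41·32·19 = 134368; k=6: 106028 + 0 + 41·26·19 = 126282.
Minimum: 93290 at k=3.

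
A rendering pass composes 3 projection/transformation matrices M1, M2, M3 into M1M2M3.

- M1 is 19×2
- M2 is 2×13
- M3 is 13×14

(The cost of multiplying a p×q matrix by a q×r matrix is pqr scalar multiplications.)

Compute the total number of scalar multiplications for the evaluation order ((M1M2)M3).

3952

(M1M2): 19×2 by 2×13 → 19×13, cost 19·2·13 = 494
((M1M2)M3): 19×13 by 13×14 → 19×14, cost 19·13·14 = 3458; cumulative 3952
Total: 3952 scalar multiplications.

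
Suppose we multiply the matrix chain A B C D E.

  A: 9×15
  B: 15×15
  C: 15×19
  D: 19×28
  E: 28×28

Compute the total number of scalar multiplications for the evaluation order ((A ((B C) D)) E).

23091

(B C): 15×15 by 15×19 → 15×19, cost 15·15·19 = 4275
((B C) D): 15×19 by 19×28 → 15×28, cost 15·19·28 = 7980; cumulative 12255
(A ((B C) D)): 9×15 by 15×28 → 9×28, cost 9·15·28 = 3780; cumulative 16035
((A ((B C) D)) E): 9×28 by 28×28 → 9×28, cost 9·28·28 = 7056; cumulative 23091
Total: 23091 scalar multiplications.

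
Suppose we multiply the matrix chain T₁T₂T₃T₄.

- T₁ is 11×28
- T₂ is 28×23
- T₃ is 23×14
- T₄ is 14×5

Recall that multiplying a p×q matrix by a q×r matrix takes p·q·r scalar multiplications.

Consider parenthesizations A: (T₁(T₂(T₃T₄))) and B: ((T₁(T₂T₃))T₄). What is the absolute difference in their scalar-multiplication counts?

Order A = (T₁(T₂(T₃T₄))): (T₃T₄): 23×14 by 14×5 → 23×5, cost 23·14·5 = 1610; (T₂(T₃T₄)): 28×23 by 23×5 → 28×5, cost 28·23·5 = 3220; cumulative 4830; (T₁(T₂(T₃T₄))): 11×28 by 28×5 → 11×5, cost 11·28·5 = 1540; cumulative 6370. Total 6370.
Order B = ((T₁(T₂T₃))T₄): (T₂T₃): 28×23 by 23×14 → 28×14, cost 28·23·14 = 9016; (T₁(T₂T₃)): 11×28 by 28×14 → 11×14, cost 11·28·14 = 4312; cumulative 13328; ((T₁(T₂T₃))T₄): 11×14 by 14×5 → 11×5, cost 11·14·5 = 770; cumulative 14098. Total 14098.
Difference: |6370 − 14098| = 7728.

7728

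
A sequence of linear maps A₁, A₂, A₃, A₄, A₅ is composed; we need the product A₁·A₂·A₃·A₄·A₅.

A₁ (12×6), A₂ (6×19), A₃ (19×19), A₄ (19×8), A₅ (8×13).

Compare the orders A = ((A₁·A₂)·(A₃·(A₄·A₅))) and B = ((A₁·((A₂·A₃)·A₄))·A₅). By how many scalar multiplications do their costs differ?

6099

Order A = ((A₁·A₂)·(A₃·(A₄·A₅))): (A₁·A₂): 12×6 by 6×19 → 12×19, cost 12·6·19 = 1368; (A₄·A₅): 19×8 by 8×13 → 19×13, cost 19·8·13 = 1976; (A₃·(A₄·A₅)): 19×19 by 19×13 → 19×13, cost 19·19·13 = 4693; cumulative 6669; ((A₁·A₂)·(A₃·(A₄·A₅))): 12×19 by 19×13 → 12×13, cost 12·19·13 = 2964; cumulative 11001. Total 11001.
Order B = ((A₁·((A₂·A₃)·A₄))·A₅): (A₂·A₃): 6×19 by 19×19 → 6×19, cost 6·19·19 = 2166; ((A₂·A₃)·A₄): 6×19 by 19×8 → 6×8, cost 6·19·8 = 912; cumulative 3078; (A₁·((A₂·A₃)·A₄)): 12×6 by 6×8 → 12×8, cost 12·6·8 = 576; cumulative 3654; ((A₁·((A₂·A₃)·A₄))·A₅): 12×8 by 8×13 → 12×13, cost 12·8·13 = 1248; cumulative 4902. Total 4902.
Difference: |11001 − 4902| = 6099.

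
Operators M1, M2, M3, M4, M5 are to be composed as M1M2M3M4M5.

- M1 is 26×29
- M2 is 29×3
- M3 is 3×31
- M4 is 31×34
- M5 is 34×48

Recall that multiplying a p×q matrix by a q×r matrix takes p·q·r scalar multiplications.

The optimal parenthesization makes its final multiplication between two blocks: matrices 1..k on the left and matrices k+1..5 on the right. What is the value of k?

2

Adjacent pairs: M1M2 = 26·29·3 = 2262; M2M3 = 29·3·31 = 2697; M3M4 = 3·31·34 = 3162; M4M5 = 31·34·48 = 50592.
Length 3: M1..M3: k=1: 0+2697+26·29·31=26071; k=2: 2262+0+26·3·31=4680 → min 4680 | M2..M4: k=2: 0+3162+29·3·34=6120; k=3: 2697+0+29·31·34=33263 → min 6120 | M3..M5: k=3: 0+50592+3·31·48=55056; k=4: 3162+0+3·34·48=8058 → min 8058.
Length 4: M1..M4: k=1: 0+6120+26·29·34=31756; k=2: 2262+3162+26·3·34=8076; k=3: 4680+0+26·31·34=32084 → min 8076 | M2..M5: k=2: 0+8058+29·3·48=12234; k=3: 2697+50592+29·31·48=96441; k=4: 6120+0+29·34·48=53448 → min 12234.
Top-level splits: k=1: (M1..M1)·(M2..M5) → 0+12234+26·29·48 = 48426; k=2: (M1..M2)·(M3..M5) → 2262+8058+26·3·48 = 14064; k=3: (M1..M3)·(M4..M5) → 4680+50592+26·31·48 = 93960; k=4: (M1..M4)·(M5..M5) → 8076+0+26·34·48 = 50508.
Best split is after M2, i.e. k = 2.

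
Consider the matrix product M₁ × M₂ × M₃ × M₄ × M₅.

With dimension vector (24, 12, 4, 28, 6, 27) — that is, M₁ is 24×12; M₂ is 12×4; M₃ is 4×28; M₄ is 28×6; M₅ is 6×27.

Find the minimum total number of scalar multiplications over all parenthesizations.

5064

Adjacent pairs: M₁M₂ = 24·12·4 = 1152; M₂M₃ = 12·4·28 = 1344; M₃M₄ = 4·28·6 = 672; M₄M₅ = 28·6·27 = 4536.
Length 3: M₁..M₃: k=1: 0+1344+24·12·28=9408; k=2: 1152+0+24·4·28=3840 → min 3840 | M₂..M₄: k=2: 0+672+12·4·6=960; k=3: 1344+0+12·28·6=3360 → min 960 | M₃..M₅: k=3: 0+4536+4·28·27=7560; k=4: 672+0+4·6·27=1320 → min 1320.
Length 4: M₁..M₄: k=1: 0+960+24·12·6=2688; k=2: 1152+672+24·4·6=2400; k=3: 3840+0+24·28·6=7872 → min 2400 | M₂..M₅: k=2: 0+1320+12·4·27=2616; k=3: 1344+4536+12·28·27=14952; k=4: 960+0+12·6·27=2904 → min 2616.
Length 5: M₁..M₅: k=1: 0+2616+24·12·27=10392; k=2: 1152+1320+24·4·27=5064; k=3: 3840+4536+24·28·27=26520; k=4: 2400+0+24·6·27=6288 → min 5064.
Optimal order: ((M₁ × M₂) × ((M₃ × M₄) × M₅)) with cost 5064.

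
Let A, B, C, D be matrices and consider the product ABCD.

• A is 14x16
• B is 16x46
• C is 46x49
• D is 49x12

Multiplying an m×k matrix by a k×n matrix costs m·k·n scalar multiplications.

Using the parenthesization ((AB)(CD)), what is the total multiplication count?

45080

(AB): 14×16 by 16×46 → 14×46, cost 14·16·46 = 10304
(CD): 46×49 by 49×12 → 46×12, cost 46·49·12 = 27048
((AB)(CD)): 14×46 by 46×12 → 14×12, cost 14·46·12 = 7728; cumulative 45080
Total: 45080 scalar multiplications.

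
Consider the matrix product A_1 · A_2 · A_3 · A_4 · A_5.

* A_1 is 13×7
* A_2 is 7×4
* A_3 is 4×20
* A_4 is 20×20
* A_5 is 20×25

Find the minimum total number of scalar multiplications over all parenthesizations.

5264

Adjacent pairs: A_1A_2 = 13·7·4 = 364; A_2A_3 = 7·4·20 = 560; A_3A_4 = 4·20·20 = 1600; A_4A_5 = 20·20·25 = 10000.
Length 3: A_1..A_3: k=1: 0+560+13·7·20=2380; k=2: 364+0+13·4·20=1404 → min 1404 | A_2..A_4: k=2: 0+1600+7·4·20=2160; k=3: 560+0+7·20·20=3360 → min 2160 | A_3..A_5: k=3: 0+10000+4·20·25=12000; k=4: 1600+0+4·20·25=3600 → min 3600.
Length 4: A_1..A_4: k=1: 0+2160+13·7·20=3980; k=2: 364+1600+13·4·20=3004; k=3: 1404+0+13·20·20=6604 → min 3004 | A_2..A_5: k=2: 0+3600+7·4·25=4300; k=3: 560+10000+7·20·25=14060; k=4: 2160+0+7·20·25=5660 → min 4300.
Length 5: A_1..A_5: k=1: 0+4300+13·7·25=6575; k=2: 364+3600+13·4·25=5264; k=3: 1404+10000+13·20·25=17904; k=4: 3004+0+13·20·25=9504 → min 5264.
Optimal order: ((A_1 · A_2) · ((A_3 · A_4) · A_5)) with cost 5264.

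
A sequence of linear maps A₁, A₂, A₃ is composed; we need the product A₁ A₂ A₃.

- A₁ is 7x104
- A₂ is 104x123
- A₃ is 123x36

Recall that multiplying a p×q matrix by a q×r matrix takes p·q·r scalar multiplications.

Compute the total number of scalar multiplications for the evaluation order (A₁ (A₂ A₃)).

486720

(A₂ A₃): 104×123 by 123×36 → 104×36, cost 104·123·36 = 460512
(A₁ (A₂ A₃)): 7×104 by 104×36 → 7×36, cost 7·104·36 = 26208; cumulative 486720
Total: 486720 scalar multiplications.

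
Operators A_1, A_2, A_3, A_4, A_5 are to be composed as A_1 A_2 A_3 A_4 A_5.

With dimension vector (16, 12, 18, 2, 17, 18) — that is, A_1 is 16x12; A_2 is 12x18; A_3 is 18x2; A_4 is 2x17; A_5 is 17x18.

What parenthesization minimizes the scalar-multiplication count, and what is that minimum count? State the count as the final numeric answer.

2004

Adjacent pairs: A_1A_2 = 16·12·18 = 3456; A_2A_3 = 12·18·2 = 432; A_3A_4 = 18·2·17 = 612; A_4A_5 = 2·17·18 = 612.
Length 3: A_1..A_3: k=1: 0+432+16·12·2=816; k=2: 3456+0+16·18·2=4032 → min 816 | A_2..A_4: k=2: 0+612+12·18·17=4284; k=3: 432+0+12·2·17=840 → min 840 | A_3..A_5: k=3: 0+612+18·2·18=1260; k=4: 612+0+18·17·18=6120 → min 1260.
Length 4: A_1..A_4: k=1: 0+840+16·12·17=4104; k=2: 3456+612+16·18·17=8964; k=3: 816+0+16·2·17=1360 → min 1360 | A_2..A_5: k=2: 0+1260+12·18·18=5148; k=3: 432+612+12·2·18=1476; k=4: 840+0+12·17·18=4512 → min 1476.
Length 5: A_1..A_5: k=1: 0+1476+16·12·18=4932; k=2: 3456+1260+16·18·18=9900; k=3: 816+612+16·2·18=2004; k=4: 1360+0+16·17·18=6256 → min 2004.
Optimal parenthesization: ((A_1 (A_2 A_3)) (A_4 A_5)) with cost 2004.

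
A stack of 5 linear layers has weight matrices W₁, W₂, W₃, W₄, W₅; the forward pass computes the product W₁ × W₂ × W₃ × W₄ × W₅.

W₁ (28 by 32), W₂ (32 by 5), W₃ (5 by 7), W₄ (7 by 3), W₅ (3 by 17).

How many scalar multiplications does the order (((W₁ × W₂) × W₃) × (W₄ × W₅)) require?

9149

(W₁ × W₂): 28×32 by 32×5 → 28×5, cost 28·32·5 = 4480
((W₁ × W₂) × W₃): 28×5 by 5×7 → 28×7, cost 28·5·7 = 980; cumulative 5460
(W₄ × W₅): 7×3 by 3×17 → 7×17, cost 7·3·17 = 357
(((W₁ × W₂) × W₃) × (W₄ × W₅)): 28×7 by 7×17 → 28×17, cost 28·7·17 = 3332; cumulative 9149
Total: 9149 scalar multiplications.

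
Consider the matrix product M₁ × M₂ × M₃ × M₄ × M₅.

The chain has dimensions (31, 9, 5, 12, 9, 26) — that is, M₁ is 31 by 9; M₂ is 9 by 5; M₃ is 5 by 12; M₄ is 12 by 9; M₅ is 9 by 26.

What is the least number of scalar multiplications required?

Adjacent pairs: M₁M₂ = 31·9·5 = 1395; M₂M₃ = 9·5·12 = 540; M₃M₄ = 5·12·9 = 540; M₄M₅ = 12·9·26 = 2808.
Length 3: M₁..M₃: k=1: 0+540+31·9·12=3888; k=2: 1395+0+31·5·12=3255 → min 3255 | M₂..M₄: k=2: 0+540+9·5·9=945; k=3: 540+0+9·12·9=1512 → min 945 | M₃..M₅: k=3: 0+2808+5·12·26=4368; k=4: 540+0+5·9·26=1710 → min 1710.
Length 4: M₁..M₄: k=1: 0+945+31·9·9=3456; k=2: 1395+540+31·5·9=3330; k=3: 3255+0+31·12·9=6603 → min 3330 | M₂..M₅: k=2: 0+1710+9·5·26=2880; k=3: 540+2808+9·12·26=6156; k=4: 945+0+9·9·26=3051 → min 2880.
Length 5: M₁..M₅: k=1: 0+2880+31·9·26=10134; k=2: 1395+1710+31·5·26=7135; k=3: 3255+2808+31·12·26=15735; k=4: 3330+0+31·9·26=10584 → min 7135.
Optimal order: ((M₁ × M₂) × ((M₃ × M₄) × M₅)) with cost 7135.

7135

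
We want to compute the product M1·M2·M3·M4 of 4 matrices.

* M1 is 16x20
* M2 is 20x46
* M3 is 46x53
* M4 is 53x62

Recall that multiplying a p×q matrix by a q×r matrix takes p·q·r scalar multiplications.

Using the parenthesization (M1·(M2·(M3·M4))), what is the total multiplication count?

(M3·M4): 46×53 by 53×62 → 46×62, cost 46·53·62 = 151156
(M2·(M3·M4)): 20×46 by 46×62 → 20×62, cost 20·46·62 = 57040; cumulative 208196
(M1·(M2·(M3·M4))): 16×20 by 20×62 → 16×62, cost 16·20·62 = 19840; cumulative 228036
Total: 228036 scalar multiplications.

228036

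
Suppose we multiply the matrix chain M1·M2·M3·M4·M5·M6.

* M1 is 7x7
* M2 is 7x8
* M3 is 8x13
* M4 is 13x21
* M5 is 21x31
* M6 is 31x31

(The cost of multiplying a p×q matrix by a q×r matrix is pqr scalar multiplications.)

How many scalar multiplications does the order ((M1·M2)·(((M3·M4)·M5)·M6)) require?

17208

(M1·M2): 7×7 by 7×8 → 7×8, cost 7·7·8 = 392
(M3·M4): 8×13 by 13×21 → 8×21, cost 8·13·21 = 2184
((M3·M4)·M5): 8×21 by 21×31 → 8×31, cost 8·21·31 = 5208; cumulative 7392
(((M3·M4)·M5)·M6): 8×31 by 31×31 → 8×31, cost 8·31·31 = 7688; cumulative 15080
((M1·M2)·(((M3·M4)·M5)·M6)): 7×8 by 8×31 → 7×31, cost 7·8·31 = 1736; cumulative 17208
Total: 17208 scalar multiplications.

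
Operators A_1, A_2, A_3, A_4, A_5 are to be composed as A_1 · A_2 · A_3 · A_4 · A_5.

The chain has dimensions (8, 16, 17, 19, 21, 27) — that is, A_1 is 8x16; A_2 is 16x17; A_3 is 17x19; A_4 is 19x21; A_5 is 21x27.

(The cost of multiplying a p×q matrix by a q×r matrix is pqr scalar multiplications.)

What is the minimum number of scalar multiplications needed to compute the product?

Adjacent pairs: A_1A_2 = 8·16·17 = 2176; A_2A_3 = 16·17·19 = 5168; A_3A_4 = 17·19·21 = 6783; A_4A_5 = 19·21·27 = 10773.
Length 3: A_1..A_3: k=1: 0+5168+8·16·19=7600; k=2: 2176+0+8·17·19=4760 → min 4760 | A_2..A_4: k=2: 0+6783+16·17·21=12495; k=3: 5168+0+16·19·21=11552 → min 11552 | A_3..A_5: k=3: 0+10773+17·19·27=19494; k=4: 6783+0+17·21·27=16422 → min 16422.
Length 4: A_1..A_4: k=1: 0+11552+8·16·21=14240; k=2: 2176+6783+8·17·21=11815; k=3: 4760+0+8·19·21=7952 → min 7952 | A_2..A_5: k=2: 0+16422+16·17·27=23766; k=3: 5168+10773+16·19·27=24149; k=4: 11552+0+16·21·27=20624 → min 20624.
Length 5: A_1..A_5: k=1: 0+20624+8·16·27=24080; k=2: 2176+16422+8·17·27=22270; k=3: 4760+10773+8·19·27=19637; k=4: 7952+0+8·21·27=12488 → min 12488.
Optimal order: ((((A_1 · A_2) · A_3) · A_4) · A_5) with cost 12488.

12488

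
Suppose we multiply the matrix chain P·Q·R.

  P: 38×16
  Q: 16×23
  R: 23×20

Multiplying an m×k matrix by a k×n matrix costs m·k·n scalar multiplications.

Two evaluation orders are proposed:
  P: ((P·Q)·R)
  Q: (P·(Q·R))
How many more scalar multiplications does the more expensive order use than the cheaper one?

Order P = ((P·Q)·R): (P·Q): 38×16 by 16×23 → 38×23, cost 38·16·23 = 13984; ((P·Q)·R): 38×23 by 23×20 → 38×20, cost 38·23·20 = 17480; cumulative 31464. Total 31464.
Order Q = (P·(Q·R)): (Q·R): 16×23 by 23×20 → 16×20, cost 16·23·20 = 7360; (P·(Q·R)): 38×16 by 16×20 → 38×20, cost 38·16·20 = 12160; cumulative 19520. Total 19520.
Difference: |31464 − 19520| = 11944.

11944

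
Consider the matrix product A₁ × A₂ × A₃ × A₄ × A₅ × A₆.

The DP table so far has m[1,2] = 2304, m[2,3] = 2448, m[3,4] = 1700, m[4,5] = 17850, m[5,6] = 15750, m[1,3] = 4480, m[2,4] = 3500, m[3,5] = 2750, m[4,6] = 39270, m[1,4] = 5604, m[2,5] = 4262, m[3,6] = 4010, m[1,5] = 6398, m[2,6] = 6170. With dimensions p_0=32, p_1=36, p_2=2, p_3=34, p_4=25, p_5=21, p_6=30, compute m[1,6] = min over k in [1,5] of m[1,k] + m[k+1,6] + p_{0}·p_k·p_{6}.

8234

m[1,6] = min over k∈[1,5] of m[1,k]+m[k+1,6]+p_{0}·p_k·p_{6}.
k=1: 0 + 6170 + 32·36·30 = 40730; k=2: 2304 + 4010 + 32·2·30 = 8234; k=3: 4480 + 39270 + 32·34·30 = 76390; k=4: 5604 + 15750 + 32·25·30 = 45354; k=5: 6398 + 0 + 32·21·30 = 26558.
Minimum: 8234 at k=2.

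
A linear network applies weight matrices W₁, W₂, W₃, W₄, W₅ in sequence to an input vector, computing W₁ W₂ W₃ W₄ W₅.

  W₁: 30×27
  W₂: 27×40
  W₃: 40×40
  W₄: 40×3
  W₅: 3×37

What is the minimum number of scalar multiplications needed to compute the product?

13800

Adjacent pairs: W₁W₂ = 30·27·40 = 32400; W₂W₃ = 27·40·40 = 43200; W₃W₄ = 40·40·3 = 4800; W₄W₅ = 40·3·37 = 4440.
Length 3: W₁..W₃: k=1: 0+43200+30·27·40=75600; k=2: 32400+0+30·40·40=80400 → min 75600 | W₂..W₄: k=2: 0+4800+27·40·3=8040; k=3: 43200+0+27·40·3=46440 → min 8040 | W₃..W₅: k=3: 0+4440+40·40·37=63640; k=4: 4800+0+40·3·37=9240 → min 9240.
Length 4: W₁..W₄: k=1: 0+8040+30·27·3=10470; k=2: 32400+4800+30·40·3=40800; k=3: 75600+0+30·40·3=79200 → min 10470 | W₂..W₅: k=2: 0+9240+27·40·37=49200; k=3: 43200+4440+27·40·37=87600; k=4: 8040+0+27·3·37=11037 → min 11037.
Length 5: W₁..W₅: k=1: 0+11037+30·27·37=41007; k=2: 32400+9240+30·40·37=86040; k=3: 75600+4440+30·40·37=124440; k=4: 10470+0+30·3·37=13800 → min 13800.
Optimal order: ((W₁ (W₂ (W₃ W₄))) W₅) with cost 13800.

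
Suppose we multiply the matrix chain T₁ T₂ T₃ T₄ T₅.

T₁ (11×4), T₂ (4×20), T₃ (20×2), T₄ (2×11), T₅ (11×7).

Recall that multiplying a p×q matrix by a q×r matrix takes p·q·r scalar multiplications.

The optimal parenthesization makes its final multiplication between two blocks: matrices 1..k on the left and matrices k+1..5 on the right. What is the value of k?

Adjacent pairs: T₁T₂ = 11·4·20 = 880; T₂T₃ = 4·20·2 = 160; T₃T₄ = 20·2·11 = 440; T₄T₅ = 2·11·7 = 154.
Length 3: T₁..T₃: k=1: 0+160+11·4·2=248; k=2: 880+0+11·20·2=1320 → min 248 | T₂..T₄: k=2: 0+440+4·20·11=1320; k=3: 160+0+4·2·11=248 → min 248 | T₃..T₅: k=3: 0+154+20·2·7=434; k=4: 440+0+20·11·7=1980 → min 434.
Length 4: T₁..T₄: k=1: 0+248+11·4·11=732; k=2: 880+440+11·20·11=3740; k=3: 248+0+11·2·11=490 → min 490 | T₂..T₅: k=2: 0+434+4·20·7=994; k=3: 160+154+4·2·7=370; k=4: 248+0+4·11·7=556 → min 370.
Top-level splits: k=1: (T₁..T₁)·(T₂..T₅) → 0+370+11·4·7 = 678; k=2: (T₁..T₂)·(T₃..T₅) → 880+434+11·20·7 = 2854; k=3: (T₁..T₃)·(T₄..T₅) → 248+154+11·2·7 = 556; k=4: (T₁..T₄)·(T₅..T₅) → 490+0+11·11·7 = 1337.
Best split is after T₃, i.e. k = 3.

3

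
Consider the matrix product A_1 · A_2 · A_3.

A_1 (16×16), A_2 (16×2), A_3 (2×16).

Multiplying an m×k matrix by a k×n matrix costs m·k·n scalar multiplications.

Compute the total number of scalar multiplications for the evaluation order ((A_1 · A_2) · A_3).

(A_1 · A_2): 16×16 by 16×2 → 16×2, cost 16·16·2 = 512
((A_1 · A_2) · A_3): 16×2 by 2×16 → 16×16, cost 16·2·16 = 512; cumulative 1024
Total: 1024 scalar multiplications.

1024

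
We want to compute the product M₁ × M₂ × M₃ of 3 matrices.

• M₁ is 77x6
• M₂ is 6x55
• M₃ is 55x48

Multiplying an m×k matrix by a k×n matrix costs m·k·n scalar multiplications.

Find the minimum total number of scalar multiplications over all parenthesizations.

38016

Order (M₁ × (M₂ × M₃)): (M₂ × M₃): 6×55 by 55×48 → 6×48, cost 6·55·48 = 15840; (M₁ × (M₂ × M₃)): 77×6 by 6×48 → 77×48, cost 77·6·48 = 22176; cumulative 38016. Total 38016.
Order ((M₁ × M₂) × M₃): (M₁ × M₂): 77×6 by 6×55 → 77×55, cost 77·6·55 = 25410; ((M₁ × M₂) × M₃): 77×55 by 55×48 → 77×48, cost 77·55·48 = 203280; cumulative 228690. Total 228690.
Minimum: 38016.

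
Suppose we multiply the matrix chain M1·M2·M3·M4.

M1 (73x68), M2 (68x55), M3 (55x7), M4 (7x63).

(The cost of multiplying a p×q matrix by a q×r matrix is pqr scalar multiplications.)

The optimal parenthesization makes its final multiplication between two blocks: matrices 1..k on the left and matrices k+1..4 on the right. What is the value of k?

3

Adjacent pairs: M1M2 = 73·68·55 = 273020; M2M3 = 68·55·7 = 26180; M3M4 = 55·7·63 = 24255.
Length 3: M1..M3: k=1: 0+26180+73·68·7=60928; k=2: 273020+0+73·55·7=301125 → min 60928 | M2..M4: k=2: 0+24255+68·55·63=259875; k=3: 26180+0+68·7·63=56168 → min 56168.
Top-level splits: k=1: (M1..M1)·(M2..M4) → 0+56168+73·68·63 = 368900; k=2: (M1..M2)·(M3..M4) → 273020+24255+73·55·63 = 550220; k=3: (M1..M3)·(M4..M4) → 60928+0+73·7·63 = 93121.
Best split is after M3, i.e. k = 3.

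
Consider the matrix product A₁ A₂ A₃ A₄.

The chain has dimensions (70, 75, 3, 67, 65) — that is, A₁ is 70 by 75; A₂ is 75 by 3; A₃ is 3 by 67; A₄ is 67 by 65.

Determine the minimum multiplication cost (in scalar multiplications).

42465

Adjacent pairs: A₁A₂ = 70·75·3 = 15750; A₂A₃ = 75·3·67 = 15075; A₃A₄ = 3·67·65 = 13065.
Length 3: A₁..A₃: k=1: 0+15075+70·75·67=366825; k=2: 15750+0+70·3·67=29820 → min 29820 | A₂..A₄: k=2: 0+13065+75·3·65=27690; k=3: 15075+0+75·67·65=341700 → min 27690.
Length 4: A₁..A₄: k=1: 0+27690+70·75·65=368940; k=2: 15750+13065+70·3·65=42465; k=3: 29820+0+70·67·65=334670 → min 42465.
Optimal order: ((A₁ A₂) (A₃ A₄)) with cost 42465.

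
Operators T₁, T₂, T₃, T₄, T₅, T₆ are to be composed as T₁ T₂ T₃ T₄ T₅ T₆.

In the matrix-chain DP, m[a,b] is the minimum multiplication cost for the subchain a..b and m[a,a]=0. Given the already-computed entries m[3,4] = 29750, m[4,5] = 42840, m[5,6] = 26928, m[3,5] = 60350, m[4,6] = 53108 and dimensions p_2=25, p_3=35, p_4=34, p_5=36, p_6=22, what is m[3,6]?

72358

m[3,6] = min over k∈[3,5] of m[3,k]+m[k+1,6]+p_{2}·p_k·p_{6}.
k=3: 0 + 53108 + 25·35·22 = 72358; k=4: 29750 + 26928 + 25·34·22 = 75378; k=5: 60350 + 0 + 25·36·22 = 80150.
Minimum: 72358 at k=3.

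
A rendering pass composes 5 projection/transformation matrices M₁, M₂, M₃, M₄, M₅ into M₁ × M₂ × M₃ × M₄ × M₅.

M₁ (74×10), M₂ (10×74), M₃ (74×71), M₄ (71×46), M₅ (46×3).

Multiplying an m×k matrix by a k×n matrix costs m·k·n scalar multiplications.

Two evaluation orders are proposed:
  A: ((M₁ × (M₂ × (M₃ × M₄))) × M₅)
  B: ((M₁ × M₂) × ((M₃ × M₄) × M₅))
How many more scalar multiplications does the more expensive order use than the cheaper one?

Order A = ((M₁ × (M₂ × (M₃ × M₄))) × M₅): (M₃ × M₄): 74×71 by 71×46 → 74×46, cost 74·71·46 = 241684; (M₂ × (M₃ × M₄)): 10×74 by 74×46 → 10×46, cost 10·74·46 = 34040; cumulative 275724; (M₁ × (M₂ × (M₃ × M₄))): 74×10 by 10×46 → 74×46, cost 74·10·46 = 34040; cumulative 309764; ((M₁ × (M₂ × (M₃ × M₄))) × M₅): 74×46 by 46×3 → 74×3, cost 74·46·3 = 10212; cumulative 319976. Total 319976.
Order B = ((M₁ × M₂) × ((M₃ × M₄) × M₅)): (M₁ × M₂): 74×10 by 10×74 → 74×74, cost 74·10·74 = 54760; (M₃ × M₄): 74×71 by 71×46 → 74×46, cost 74·71·46 = 241684; ((M₃ × M₄) × M₅): 74×46 by 46×3 → 74×3, cost 74·46·3 = 10212; cumulative 251896; ((M₁ × M₂) × ((M₃ × M₄) × M₅)): 74×74 by 74×3 → 74×3, cost 74·74·3 = 16428; cumulative 323084. Total 323084.
Difference: |319976 − 323084| = 3108.

3108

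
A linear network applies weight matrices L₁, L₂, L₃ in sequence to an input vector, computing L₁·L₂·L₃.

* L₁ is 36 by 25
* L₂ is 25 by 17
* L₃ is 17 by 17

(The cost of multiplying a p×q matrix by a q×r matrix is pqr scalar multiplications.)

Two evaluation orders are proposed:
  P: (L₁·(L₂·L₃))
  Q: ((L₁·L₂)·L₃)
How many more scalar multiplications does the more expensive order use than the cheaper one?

3179

Order P = (L₁·(L₂·L₃)): (L₂·L₃): 25×17 by 17×17 → 25×17, cost 25·17·17 = 7225; (L₁·(L₂·L₃)): 36×25 by 25×17 → 36×17, cost 36·25·17 = 15300; cumulative 22525. Total 22525.
Order Q = ((L₁·L₂)·L₃): (L₁·L₂): 36×25 by 25×17 → 36×17, cost 36·25·17 = 15300; ((L₁·L₂)·L₃): 36×17 by 17×17 → 36×17, cost 36·17·17 = 10404; cumulative 25704. Total 25704.
Difference: |22525 − 25704| = 3179.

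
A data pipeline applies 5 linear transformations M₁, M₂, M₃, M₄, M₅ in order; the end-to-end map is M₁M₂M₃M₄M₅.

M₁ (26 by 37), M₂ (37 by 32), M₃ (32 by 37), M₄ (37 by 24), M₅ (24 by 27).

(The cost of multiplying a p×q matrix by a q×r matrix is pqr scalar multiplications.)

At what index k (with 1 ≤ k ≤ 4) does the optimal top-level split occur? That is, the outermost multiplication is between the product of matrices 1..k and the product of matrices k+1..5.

4

Adjacent pairs: M₁M₂ = 26·37·32 = 30784; M₂M₃ = 37·32·37 = 43808; M₃M₄ = 32·37·24 = 28416; M₄M₅ = 37·24·27 = 23976.
Length 3: M₁..M₃: k=1: 0+43808+26·37·37=79402; k=2: 30784+0+26·32·37=61568 → min 61568 | M₂..M₄: k=2: 0+28416+37·32·24=56832; k=3: 43808+0+37·37·24=76664 → min 56832 | M₃..M₅: k=3: 0+23976+32·37·27=55944; k=4: 28416+0+32·24·27=49152 → min 49152.
Length 4: M₁..M₄: k=1: 0+56832+26·37·24=79920; k=2: 30784+28416+26·32·24=79168; k=3: 61568+0+26·37·24=84656 → min 79168 | M₂..M₅: k=2: 0+49152+37·32·27=81120; k=3: 43808+23976+37·37·27=104747; k=4: 56832+0+37·24·27=80808 → min 80808.
Top-level splits: k=1: (M₁..M₁)·(M₂..M₅) → 0+80808+26·37·27 = 106782; k=2: (M₁..M₂)·(M₃..M₅) → 30784+49152+26·32·27 = 102400; k=3: (M₁..M₃)·(M₄..M₅) → 61568+23976+26·37·27 = 111518; k=4: (M₁..M₄)·(M₅..M₅) → 79168+0+26·24·27 = 96016.
Best split is after M₄, i.e. k = 4.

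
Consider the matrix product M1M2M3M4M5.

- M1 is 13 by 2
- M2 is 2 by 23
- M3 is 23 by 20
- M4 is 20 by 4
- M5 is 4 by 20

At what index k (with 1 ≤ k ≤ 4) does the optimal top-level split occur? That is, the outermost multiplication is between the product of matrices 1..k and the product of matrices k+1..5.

Adjacent pairs: M1M2 = 13·2·23 = 598; M2M3 = 2·23·20 = 920; M3M4 = 23·20·4 = 1840; M4M5 = 20·4·20 = 1600.
Length 3: M1..M3: k=1: 0+920+13·2·20=1440; k=2: 598+0+13·23·20=6578 → min 1440 | M2..M4: k=2: 0+1840+2·23·4=2024; k=3: 920+0+2·20·4=1080 → min 1080 | M3..M5: k=3: 0+1600+23·20·20=10800; k=4: 1840+0+23·4·20=3680 → min 3680.
Length 4: M1..M4: k=1: 0+1080+13·2·4=1184; k=2: 598+1840+13·23·4=3634; k=3: 1440+0+13·20·4=2480 → min 1184 | M2..M5: k=2: 0+3680+2·23·20=4600; k=3: 920+1600+2·20·20=3320; k=4: 1080+0+2·4·20=1240 → min 1240.
Top-level splits: k=1: (M1..M1)·(M2..M5) → 0+1240+13·2·20 = 1760; k=2: (M1..M2)·(M3..M5) → 598+3680+13·23·20 = 10258; k=3: (M1..M3)·(M4..M5) → 1440+1600+13·20·20 = 8240; k=4: (M1..M4)·(M5..M5) → 1184+0+13·4·20 = 2224.
Best split is after M1, i.e. k = 1.

1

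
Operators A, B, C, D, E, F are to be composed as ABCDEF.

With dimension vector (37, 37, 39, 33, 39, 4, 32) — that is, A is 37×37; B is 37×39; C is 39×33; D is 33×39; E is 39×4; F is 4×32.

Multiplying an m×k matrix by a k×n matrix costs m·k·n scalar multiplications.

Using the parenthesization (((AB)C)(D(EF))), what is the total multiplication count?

186258

(AB): 37×37 by 37×39 → 37×39, cost 37·37·39 = 53391
((AB)C): 37×39 by 39×33 → 37×33, cost 37·39·33 = 47619; cumulative 101010
(EF): 39×4 by 4×32 → 39×32, cost 39·4·32 = 4992
(D(EF)): 33×39 by 39×32 → 33×32, cost 33·39·32 = 41184; cumulative 46176
(((AB)C)(D(EF))): 37×33 by 33×32 → 37×32, cost 37·33·32 = 39072; cumulative 186258
Total: 186258 scalar multiplications.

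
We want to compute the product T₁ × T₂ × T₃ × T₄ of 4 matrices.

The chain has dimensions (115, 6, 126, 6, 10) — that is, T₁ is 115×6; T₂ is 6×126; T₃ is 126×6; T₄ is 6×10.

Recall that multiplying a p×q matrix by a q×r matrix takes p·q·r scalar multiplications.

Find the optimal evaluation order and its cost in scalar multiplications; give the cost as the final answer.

11796

Adjacent pairs: T₁T₂ = 115·6·126 = 86940; T₂T₃ = 6·126·6 = 4536; T₃T₄ = 126·6·10 = 7560.
Length 3: T₁..T₃: k=1: 0+4536+115·6·6=8676; k=2: 86940+0+115·126·6=173880 → min 8676 | T₂..T₄: k=2: 0+7560+6·126·10=15120; k=3: 4536+0+6·6·10=4896 → min 4896.
Length 4: T₁..T₄: k=1: 0+4896+115·6·10=11796; k=2: 86940+7560+115·126·10=239400; k=3: 8676+0+115·6·10=15576 → min 11796.
Optimal parenthesization: (T₁ × ((T₂ × T₃) × T₄)) with cost 11796.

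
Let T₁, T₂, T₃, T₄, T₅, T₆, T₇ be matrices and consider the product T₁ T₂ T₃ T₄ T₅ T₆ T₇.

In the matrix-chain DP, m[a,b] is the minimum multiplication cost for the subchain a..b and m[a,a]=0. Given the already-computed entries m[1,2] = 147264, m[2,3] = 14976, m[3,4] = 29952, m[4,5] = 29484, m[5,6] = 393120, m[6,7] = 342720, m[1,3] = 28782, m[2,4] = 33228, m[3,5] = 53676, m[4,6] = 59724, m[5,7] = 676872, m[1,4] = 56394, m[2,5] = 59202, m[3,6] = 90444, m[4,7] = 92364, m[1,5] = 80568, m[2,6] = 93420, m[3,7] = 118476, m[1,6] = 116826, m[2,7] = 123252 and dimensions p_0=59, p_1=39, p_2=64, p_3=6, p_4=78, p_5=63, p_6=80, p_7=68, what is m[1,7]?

m[1,7] = min over k∈[1,6] of m[1,k]+m[k+1,7]+p_{0}·p_k·p_{7}.
k=1: 0 + 123252 + 59·39·68 = 279720; k=2: 147264 + 118476 + 59·64·68 = 522508; k=3: 28782 + 92364 + 59·6·68 = 145218; k=4: 56394 + 676872 + 59·78·68 = 1046202; k=5: 80568 + 342720 + 59·63·68 = 676044; k=6: 116826 + 0 + 59·80·68 = 437786.
Minimum: 145218 at k=3.

145218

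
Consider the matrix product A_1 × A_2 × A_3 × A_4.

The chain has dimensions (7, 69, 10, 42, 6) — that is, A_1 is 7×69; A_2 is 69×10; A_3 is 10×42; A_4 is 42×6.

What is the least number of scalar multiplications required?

Adjacent pairs: A_1A_2 = 7·69·10 = 4830; A_2A_3 = 69·10·42 = 28980; A_3A_4 = 10·42·6 = 2520.
Length 3: A_1..A_3: k=1: 0+28980+7·69·42=49266; k=2: 4830+0+7·10·42=7770 → min 7770 | A_2..A_4: k=2: 0+2520+69·10·6=6660; k=3: 28980+0+69·42·6=46368 → min 6660.
Length 4: A_1..A_4: k=1: 0+6660+7·69·6=9558; k=2: 4830+2520+7·10·6=7770; k=3: 7770+0+7·42·6=9534 → min 7770.
Optimal order: ((A_1 × A_2) × (A_3 × A_4)) with cost 7770.

7770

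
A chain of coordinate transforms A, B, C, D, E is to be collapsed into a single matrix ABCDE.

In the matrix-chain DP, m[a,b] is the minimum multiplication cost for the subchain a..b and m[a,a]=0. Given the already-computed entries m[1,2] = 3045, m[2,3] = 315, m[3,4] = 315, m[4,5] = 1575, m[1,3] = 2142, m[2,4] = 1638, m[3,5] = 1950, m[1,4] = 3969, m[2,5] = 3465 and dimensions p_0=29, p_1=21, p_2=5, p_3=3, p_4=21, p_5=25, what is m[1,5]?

m[1,5] = min over k∈[1,4] of m[1,k]+m[k+1,5]+p_{0}·p_k·p_{5}.
k=1: 0 + 3465 + 29·21·25 = 18690; k=2: 3045 + 1950 + 29·5·25 = 8620; k=3: 2142 + 1575 + 29·3·25 = 5892; k=4: 3969 + 0 + 29·21·25 = 19194.
Minimum: 5892 at k=3.

5892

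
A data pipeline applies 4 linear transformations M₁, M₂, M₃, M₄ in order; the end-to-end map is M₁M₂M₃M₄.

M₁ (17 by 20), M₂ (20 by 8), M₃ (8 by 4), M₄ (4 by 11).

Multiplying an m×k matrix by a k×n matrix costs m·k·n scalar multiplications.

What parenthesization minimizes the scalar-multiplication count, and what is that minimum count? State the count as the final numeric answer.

2748

Adjacent pairs: M₁M₂ = 17·20·8 = 2720; M₂M₃ = 20·8·4 = 640; M₃M₄ = 8·4·11 = 352.
Length 3: M₁..M₃: k=1: 0+640+17·20·4=2000; k=2: 2720+0+17·8·4=3264 → min 2000 | M₂..M₄: k=2: 0+352+20·8·11=2112; k=3: 640+0+20·4·11=1520 → min 1520.
Length 4: M₁..M₄: k=1: 0+1520+17·20·11=5260; k=2: 2720+352+17·8·11=4568; k=3: 2000+0+17·4·11=2748 → min 2748.
Optimal parenthesization: ((M₁(M₂M₃))M₄) with cost 2748.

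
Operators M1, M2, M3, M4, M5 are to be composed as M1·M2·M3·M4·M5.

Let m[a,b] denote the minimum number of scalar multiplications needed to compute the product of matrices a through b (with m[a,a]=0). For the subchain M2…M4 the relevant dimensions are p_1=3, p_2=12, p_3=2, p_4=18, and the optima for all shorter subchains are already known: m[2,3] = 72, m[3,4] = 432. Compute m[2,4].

180

m[2,4] = min over k∈[2,3] of m[2,k]+m[k+1,4]+p_{1}·p_k·p_{4}.
k=2: 0 + 432 + 3·12·18 = 1080; k=3: 72 + 0 + 3·2·18 = 180.
Minimum: 180 at k=3.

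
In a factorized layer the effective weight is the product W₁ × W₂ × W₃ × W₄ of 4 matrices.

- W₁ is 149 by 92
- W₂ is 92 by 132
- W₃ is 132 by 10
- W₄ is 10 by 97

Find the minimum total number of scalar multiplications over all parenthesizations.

Adjacent pairs: W₁W₂ = 149·92·132 = 1809456; W₂W₃ = 92·132·10 = 121440; W₃W₄ = 132·10·97 = 128040.
Length 3: W₁..W₃: k=1: 0+121440+149·92·10=258520; k=2: 1809456+0+149·132·10=2006136 → min 258520 | W₂..W₄: k=2: 0+128040+92·132·97=1306008; k=3: 121440+0+92·10·97=210680 → min 210680.
Length 4: W₁..W₄: k=1: 0+210680+149·92·97=1540356; k=2: 1809456+128040+149·132·97=3845292; k=3: 258520+0+149·10·97=403050 → min 403050.
Optimal order: ((W₁ × (W₂ × W₃)) × W₄) with cost 403050.

403050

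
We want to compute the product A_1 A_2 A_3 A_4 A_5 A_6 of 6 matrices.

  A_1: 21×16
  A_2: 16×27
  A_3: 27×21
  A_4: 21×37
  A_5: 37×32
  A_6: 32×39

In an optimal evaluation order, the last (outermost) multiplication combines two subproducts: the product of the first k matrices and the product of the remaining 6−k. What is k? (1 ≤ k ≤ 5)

1

Adjacent pairs: A_1A_2 = 21·16·27 = 9072; A_2A_3 = 16·27·21 = 9072; A_3A_4 = 27·21·37 = 20979; A_4A_5 = 21·37·32 = 24864; A_5A_6 = 37·32·39 = 46176.
Length 3: A_1..A_3: k=1: 0+9072+21·16·21=16128; k=2: 9072+0+21·27·21=20979 → min 16128 | A_2..A_4: k=2: 0+20979+16·27·37=36963; k=3: 9072+0+16·21·37=21504 → min 21504 | A_3..A_5: k=3: 0+24864+27·21·32=43008; k=4: 20979+0+27·37·32=52947 → min 43008 | A_4..A_6: k=4: 0+46176+21·37·39=76479; k=5: 24864+0+21·32·39=51072 → min 51072.
Length 4: A_1..A_4: k=1: 0+21504+21·16·37=33936; k=2: 9072+20979+21·27·37=51030; k=3: 16128+0+21·21·37=32445 → min 32445 | A_2..A_5: k=2: 0+43008+16·27·32=56832; k=3: 9072+24864+16·21·32=44688; k=4: 21504+0+16·37·32=40448 → min 40448 | A_3..A_6: k=3: 0+51072+27·21·39=73185; k=4: 20979+46176+27·37·39=106116; k=5: 43008+0+27·32·39=76704 → min 73185.
Length 5: A_1..A_5: k=1: 0+40448+21·16·32=51200; k=2: 9072+43008+21·27·32=70224; k=3: 16128+24864+21·21·32=55104; k=4: 32445+0+21·37·32=57309 → min 51200 | A_2..A_6: k=2: 0+73185+16·27·39=90033; k=3: 9072+51072+16·21·39=73248; k=4: 21504+46176+16·37·39=90768; k=5: 40448+0+16·32·39=60416 → min 60416.
Top-level splits: k=1: (A_1..A_1)·(A_2..A_6) → 0+60416+21·16·39 = 73520; k=2: (A_1..A_2)·(A_3..A_6) → 9072+73185+21·27·39 = 104370; k=3: (A_1..A_3)·(A_4..A_6) → 16128+51072+21·21·39 = 84399; k=4: (A_1..A_4)·(A_5..A_6) → 32445+46176+21·37·39 = 108924; k=5: (A_1..A_5)·(A_6..A_6) → 51200+0+21·32·39 = 77408.
Best split is after A_1, i.e. k = 1.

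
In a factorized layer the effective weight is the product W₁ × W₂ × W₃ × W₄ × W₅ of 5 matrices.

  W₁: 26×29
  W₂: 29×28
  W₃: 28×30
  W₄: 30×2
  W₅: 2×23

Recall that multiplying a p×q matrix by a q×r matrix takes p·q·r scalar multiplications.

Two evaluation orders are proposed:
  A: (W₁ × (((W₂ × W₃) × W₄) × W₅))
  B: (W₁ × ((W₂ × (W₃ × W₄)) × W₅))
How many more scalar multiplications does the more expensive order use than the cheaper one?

Order A = (W₁ × (((W₂ × W₃) × W₄) × W₅)): (W₂ × W₃): 29×28 by 28×30 → 29×30, cost 29·28·30 = 24360; ((W₂ × W₃) × W₄): 29×30 by 30×2 → 29×2, cost 29·30·2 = 1740; cumulative 26100; (((W₂ × W₃) × W₄) × W₅): 29×2 by 2×23 → 29×23, cost 29·2·23 = 1334; cumulative 27434; (W₁ × (((W₂ × W₃) × W₄) × W₅)): 26×29 by 29×23 → 26×23, cost 26·29·23 = 17342; cumulative 44776. Total 44776.
Order B = (W₁ × ((W₂ × (W₃ × W₄)) × W₅)): (W₃ × W₄): 28×30 by 30×2 → 28×2, cost 28·30·2 = 1680; (W₂ × (W₃ × W₄)): 29×28 by 28×2 → 29×2, cost 29·28·2 = 1624; cumulative 3304; ((W₂ × (W₃ × W₄)) × W₅): 29×2 by 2×23 → 29×23, cost 29·2·23 = 1334; cumulative 4638; (W₁ × ((W₂ × (W₃ × W₄)) × W₅)): 26×29 by 29×23 → 26×23, cost 26·29·23 = 17342; cumulative 21980. Total 21980.
Difference: |44776 − 21980| = 22796.

22796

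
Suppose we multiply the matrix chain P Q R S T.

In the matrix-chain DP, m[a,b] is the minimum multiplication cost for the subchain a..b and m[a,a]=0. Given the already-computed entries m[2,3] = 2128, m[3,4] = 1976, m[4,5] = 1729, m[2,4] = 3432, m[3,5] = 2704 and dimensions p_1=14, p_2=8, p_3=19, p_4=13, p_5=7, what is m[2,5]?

m[2,5] = min over k∈[2,4] of m[2,k]+m[k+1,5]+p_{1}·p_k·p_{5}.
k=2: 0 + 2704 + 14·8·7 = 3488; k=3: 2128 + 1729 + 14·19·7 = 5719; k=4: 3432 + 0 + 14·13·7 = 4706.
Minimum: 3488 at k=2.

3488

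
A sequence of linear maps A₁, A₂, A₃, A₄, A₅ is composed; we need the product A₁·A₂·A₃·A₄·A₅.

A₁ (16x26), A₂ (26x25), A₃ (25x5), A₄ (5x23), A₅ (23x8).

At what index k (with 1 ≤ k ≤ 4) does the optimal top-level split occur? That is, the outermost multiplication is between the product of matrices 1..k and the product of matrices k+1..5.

Adjacent pairs: A₁A₂ = 16·26·25 = 10400; A₂A₃ = 26·25·5 = 3250; A₃A₄ = 25·5·23 = 2875; A₄A₅ = 5·23·8 = 920.
Length 3: A₁..A₃: k=1: 0+3250+16·26·5=5330; k=2: 10400+0+16·25·5=12400 → min 5330 | A₂..A₄: k=2: 0+2875+26·25·23=17825; k=3: 3250+0+26·5·23=6240 → min 6240 | A₃..A₅: k=3: 0+920+25·5·8=1920; k=4: 2875+0+25·23·8=7475 → min 1920.
Length 4: A₁..A₄: k=1: 0+6240+16·26·23=15808; k=2: 10400+2875+16·25·23=22475; k=3: 5330+0+16·5·23=7170 → min 7170 | A₂..A₅: k=2: 0+1920+26·25·8=7120; k=3: 3250+920+26·5·8=5210; k=4: 6240+0+26·23·8=11024 → min 5210.
Top-level splits: k=1: (A₁..A₁)·(A₂..A₅) → 0+5210+16·26·8 = 8538; k=2: (A₁..A₂)·(A₃..A₅) → 10400+1920+16·25·8 = 15520; k=3: (A₁..A₃)·(A₄..A₅) → 5330+920+16·5·8 = 6890; k=4: (A₁..A₄)·(A₅..A₅) → 7170+0+16·23·8 = 10114.
Best split is after A₃, i.e. k = 3.

3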